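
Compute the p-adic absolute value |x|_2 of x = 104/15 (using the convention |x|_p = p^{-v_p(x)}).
|104/15|_2 = 1/8

Step 1 — compute v_2(x) by factoring powers of 2 out of the numerator and denominator: v_2(104/15) = 3. Step 2 — apply |x|_p = p^{-v_p(x)} = 2^{-3} = 1/8.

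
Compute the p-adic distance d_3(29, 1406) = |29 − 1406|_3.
d_3(29, 1406) = 1/81

Step 1 — x − y = 29 − 1406 = -1377. Step 2 — v_3(-1377) = 4 (factor: -1377 = −(3^4 · 17); the sign does not affect v_p). Step 3 — |x − y|_3 = 3^{-4} = 1/81.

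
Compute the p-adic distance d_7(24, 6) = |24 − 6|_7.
d_7(24, 6) = 1

Step 1 — x − y = 24 − 6 = 18. Step 2 — v_7(18) = 0 (factor: 18 = (7^0 · 18); the sign does not affect v_p). Step 3 — |x − y|_7 = 7^{0} = 1.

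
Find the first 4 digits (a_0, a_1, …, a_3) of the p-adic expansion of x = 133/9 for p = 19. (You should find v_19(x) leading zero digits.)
(a_0, …, a_3) = (0, 5, 4, 4)

v_19(133/9) = 1, so a_0 = ... = a_0 = 0. Factor out: x = 19^1 · u with u = 7/9 a unit in ℤ_19. Expand u iteratively via a_{v+i} = u_i mod 19, u_{i+1} = (u_i − a_{v+i})/19:
  u_0 = 7/9;  a_1 = 5;  u_1 = (u_0 − 5)/19 = -2/9
  u_1 = -2/9;  a_2 = 4;  u_2 = (u_1 − 4)/19 = -2/9
  u_2 = -2/9;  a_3 = 4;  u_3 = (u_2 − 4)/19 = -2/9
Digits: (0, 5, 4, 4).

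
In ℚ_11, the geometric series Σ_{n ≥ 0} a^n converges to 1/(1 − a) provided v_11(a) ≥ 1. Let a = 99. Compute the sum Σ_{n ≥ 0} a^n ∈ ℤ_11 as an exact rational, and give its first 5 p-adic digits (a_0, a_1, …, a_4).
Σ a^n = 1/(1 − a) = -1/98;  first 5 digits = (1, 9, 4, 10, 5)

v_11(a) = 1 ≥ 1, so the series converges in ℤ_11 to 1/(1 − a) = 1/(1 − 99) = -1/98. Expand this rational in ℤ_11: compute digits iteratively via d_i = x_i mod 11, x_{i+1} = (x_i − d_i)/11. The first 5 digits are (1, 9, 4, 10, 5).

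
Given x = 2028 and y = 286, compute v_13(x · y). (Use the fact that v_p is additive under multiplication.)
v_13(580008) = 3

v_p(x) = 2 (factor: 2028 = 13^2 · 12); v_p(y) = 1 (factor: 286 = 13^1 · 22). Additivity: v_p(xy) = v_p(x) + v_p(y) = 2 + 1 = 3. (Direct check: xy = 580008 = 13^3 · (264).)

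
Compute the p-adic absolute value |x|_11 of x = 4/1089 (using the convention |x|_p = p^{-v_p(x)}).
|4/1089|_11 = 121

Step 1 — compute v_11(x) by factoring powers of 11 out of the numerator and denominator: v_11(4/1089) = -2. Step 2 — apply |x|_p = p^{-v_p(x)} = 11^{2} = 121.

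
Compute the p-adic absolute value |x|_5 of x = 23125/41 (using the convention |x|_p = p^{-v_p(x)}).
|23125/41|_5 = 1/625

Step 1 — compute v_5(x) by factoring powers of 5 out of the numerator and denominator: v_5(23125/41) = 4. Step 2 — apply |x|_p = p^{-v_p(x)} = 5^{-4} = 1/625.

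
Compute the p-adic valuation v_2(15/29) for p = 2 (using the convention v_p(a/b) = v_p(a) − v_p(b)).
v_2(15/29) = 0

Factor powers of 2 from the numerator and denominator of the reduced fraction: 15 = 2^0 · 15 and 29 = 2^0 · 29. Apply v_p(a/b) = v_p(a) − v_p(b): v_2(15/29) = 0 − 0 = 0.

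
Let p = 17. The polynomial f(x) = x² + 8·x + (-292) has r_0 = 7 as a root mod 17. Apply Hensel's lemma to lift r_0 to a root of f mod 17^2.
r_1 = 160 (mod 289)

Hensel: r_{i+1} = r_i − f(r_i)·(f′(r_i))^{-1} mod 17^{i+2}, f′(x) = 2x + 8. Iterate:
  r_0 = 7 (mod 17)
  r_1 = 160 (mod 289)
Final: r = 160 satisfies f(r) ≡ 0 mod 17^2.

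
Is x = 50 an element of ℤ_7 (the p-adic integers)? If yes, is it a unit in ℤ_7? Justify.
x ∈ ℤ_7^× (unit); v_7(x) = 0

ℤ_7 = {x ∈ ℚ_7 : v_7(x) ≥ 0} and ℤ_7^× = {x ∈ ℤ_7 : v_7(x) = 0}. Here v_7(50) = v_7(num) − v_7(den) = 0; compare against these criteria.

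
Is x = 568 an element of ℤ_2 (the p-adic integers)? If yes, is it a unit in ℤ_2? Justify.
x ∈ ℤ_2 but not a unit; v_2(x) = 3 > 0

ℤ_2 = {x ∈ ℚ_2 : v_2(x) ≥ 0} and ℤ_2^× = {x ∈ ℤ_2 : v_2(x) = 0}. Here v_2(568) = v_2(num) − v_2(den) = 3; compare against these criteria.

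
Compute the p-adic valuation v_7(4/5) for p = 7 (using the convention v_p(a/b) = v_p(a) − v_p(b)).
v_7(4/5) = 0

Factor powers of 7 from the numerator and denominator of the reduced fraction: 4 = 7^0 · 4 and 5 = 7^0 · 5. Apply v_p(a/b) = v_p(a) − v_p(b): v_7(4/5) = 0 − 0 = 0.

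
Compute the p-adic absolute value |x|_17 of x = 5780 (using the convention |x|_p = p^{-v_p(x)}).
|5780|_17 = 1/289

Step 1 — compute v_17(x) by factoring powers of 17 out of the numerator and denominator: v_17(5780) = 2. Step 2 — apply |x|_p = p^{-v_p(x)} = 17^{-2} = 1/289.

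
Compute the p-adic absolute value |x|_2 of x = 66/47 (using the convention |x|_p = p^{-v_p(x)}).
|66/47|_2 = 1/2

Step 1 — compute v_2(x) by factoring powers of 2 out of the numerator and denominator: v_2(66/47) = 1. Step 2 — apply |x|_p = p^{-v_p(x)} = 2^{-1} = 1/2.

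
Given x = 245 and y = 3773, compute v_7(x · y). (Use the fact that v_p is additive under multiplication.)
v_7(924385) = 5

v_p(x) = 2 (factor: 245 = 7^2 · 5); v_p(y) = 3 (factor: 3773 = 7^3 · 11). Additivity: v_p(xy) = v_p(x) + v_p(y) = 2 + 3 = 5. (Direct check: xy = 924385 = 7^5 · (55).)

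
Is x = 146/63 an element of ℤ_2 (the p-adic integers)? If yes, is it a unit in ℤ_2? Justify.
x ∈ ℤ_2 but not a unit; v_2(x) = 1 > 0

ℤ_2 = {x ∈ ℚ_2 : v_2(x) ≥ 0} and ℤ_2^× = {x ∈ ℤ_2 : v_2(x) = 0}. Here v_2(146/63) = v_2(num) − v_2(den) = 1; compare against these criteria.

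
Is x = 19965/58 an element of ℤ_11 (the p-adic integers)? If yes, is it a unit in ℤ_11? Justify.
x ∈ ℤ_11 but not a unit; v_11(x) = 3 > 0

ℤ_11 = {x ∈ ℚ_11 : v_11(x) ≥ 0} and ℤ_11^× = {x ∈ ℤ_11 : v_11(x) = 0}. Here v_11(19965/58) = v_11(num) − v_11(den) = 3; compare against these criteria.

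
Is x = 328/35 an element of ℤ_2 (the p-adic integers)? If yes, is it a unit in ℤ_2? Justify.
x ∈ ℤ_2 but not a unit; v_2(x) = 3 > 0

ℤ_2 = {x ∈ ℚ_2 : v_2(x) ≥ 0} and ℤ_2^× = {x ∈ ℤ_2 : v_2(x) = 0}. Here v_2(328/35) = v_2(num) − v_2(den) = 3; compare against these criteria.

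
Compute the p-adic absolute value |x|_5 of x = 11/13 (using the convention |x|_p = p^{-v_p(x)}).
|11/13|_5 = 1

Step 1 — compute v_5(x) by factoring powers of 5 out of the numerator and denominator: v_5(11/13) = 0. Step 2 — apply |x|_p = p^{-v_p(x)} = 5^{0} = 1.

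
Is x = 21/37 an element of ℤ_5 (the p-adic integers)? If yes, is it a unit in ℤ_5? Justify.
x ∈ ℤ_5^× (unit); v_5(x) = 0

ℤ_5 = {x ∈ ℚ_5 : v_5(x) ≥ 0} and ℤ_5^× = {x ∈ ℤ_5 : v_5(x) = 0}. Here v_5(21/37) = v_5(num) − v_5(den) = 0; compare against these criteria.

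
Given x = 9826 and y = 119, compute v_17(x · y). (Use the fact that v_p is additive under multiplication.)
v_17(1169294) = 4

v_p(x) = 3 (factor: 9826 = 17^3 · 2); v_p(y) = 1 (factor: 119 = 17^1 · 7). Additivity: v_p(xy) = v_p(x) + v_p(y) = 3 + 1 = 4. (Direct check: xy = 1169294 = 17^4 · (14).)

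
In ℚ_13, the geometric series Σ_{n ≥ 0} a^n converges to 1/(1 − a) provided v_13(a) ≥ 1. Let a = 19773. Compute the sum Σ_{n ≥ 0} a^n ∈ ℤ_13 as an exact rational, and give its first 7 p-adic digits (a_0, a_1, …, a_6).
Σ a^n = 1/(1 − a) = -1/19772;  first 7 digits = (1, 0, 0, 9, 0, 0, 3)

v_13(a) = 3 ≥ 1, so the series converges in ℤ_13 to 1/(1 − a) = 1/(1 − 19773) = -1/19772. Expand this rational in ℤ_13: compute digits iteratively via d_i = x_i mod 13, x_{i+1} = (x_i − d_i)/13. The first 7 digits are (1, 0, 0, 9, 0, 0, 3).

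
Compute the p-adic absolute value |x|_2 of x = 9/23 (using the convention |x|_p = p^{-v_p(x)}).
|9/23|_2 = 1

Step 1 — compute v_2(x) by factoring powers of 2 out of the numerator and denominator: v_2(9/23) = 0. Step 2 — apply |x|_p = p^{-v_p(x)} = 2^{0} = 1.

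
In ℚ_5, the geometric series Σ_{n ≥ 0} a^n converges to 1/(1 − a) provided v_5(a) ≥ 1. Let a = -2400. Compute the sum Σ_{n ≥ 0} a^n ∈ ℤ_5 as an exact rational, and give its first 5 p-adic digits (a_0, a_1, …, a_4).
Σ a^n = 1/(1 − a) = 1/2401;  first 5 digits = (1, 0, 4, 0, 2)

v_5(a) = 2 ≥ 1, so the series converges in ℤ_5 to 1/(1 − a) = 1/(1 − (-2400)) = 1/2401. Expand this rational in ℤ_5: compute digits iteratively via d_i = x_i mod 5, x_{i+1} = (x_i − d_i)/5. The first 5 digits are (1, 0, 4, 0, 2).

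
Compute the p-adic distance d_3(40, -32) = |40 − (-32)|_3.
d_3(40, -32) = 1/9

Step 1 — x − y = 40 − (-32) = 72. Step 2 — v_3(72) = 2 (factor: 72 = (3^2 · 8); the sign does not affect v_p). Step 3 — |x − y|_3 = 3^{-2} = 1/9.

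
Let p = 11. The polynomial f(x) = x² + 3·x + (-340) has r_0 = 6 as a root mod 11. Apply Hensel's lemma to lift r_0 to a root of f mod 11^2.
r_1 = 17 (mod 121)

Hensel: r_{i+1} = r_i − f(r_i)·(f′(r_i))^{-1} mod 11^{i+2}, f′(x) = 2x + 3. Iterate:
  r_0 = 6 (mod 11)
  r_1 = 17 (mod 121)
Final: r = 17 satisfies f(r) ≡ 0 mod 11^2.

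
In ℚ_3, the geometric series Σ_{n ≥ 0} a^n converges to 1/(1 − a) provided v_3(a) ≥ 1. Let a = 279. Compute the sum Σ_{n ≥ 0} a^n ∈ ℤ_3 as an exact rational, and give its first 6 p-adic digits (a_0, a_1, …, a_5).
Σ a^n = 1/(1 − a) = -1/278;  first 6 digits = (1, 0, 1, 1, 1, 0)

v_3(a) = 2 ≥ 1, so the series converges in ℤ_3 to 1/(1 − a) = 1/(1 − 279) = -1/278. Expand this rational in ℤ_3: compute digits iteratively via d_i = x_i mod 3, x_{i+1} = (x_i − d_i)/3. The first 6 digits are (1, 0, 1, 1, 1, 0).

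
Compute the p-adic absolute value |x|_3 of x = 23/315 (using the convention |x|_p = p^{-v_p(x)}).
|23/315|_3 = 9

Step 1 — compute v_3(x) by factoring powers of 3 out of the numerator and denominator: v_3(23/315) = -2. Step 2 — apply |x|_p = p^{-v_p(x)} = 3^{2} = 9.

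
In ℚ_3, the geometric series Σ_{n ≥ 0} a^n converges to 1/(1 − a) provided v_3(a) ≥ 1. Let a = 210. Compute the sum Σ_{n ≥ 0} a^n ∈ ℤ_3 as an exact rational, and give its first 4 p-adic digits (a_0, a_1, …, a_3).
Σ a^n = 1/(1 − a) = -1/209;  first 4 digits = (1, 1, 0, 1)

v_3(a) = 1 ≥ 1, so the series converges in ℤ_3 to 1/(1 − a) = 1/(1 − 210) = -1/209. Expand this rational in ℤ_3: compute digits iteratively via d_i = x_i mod 3, x_{i+1} = (x_i − d_i)/3. The first 4 digits are (1, 1, 0, 1).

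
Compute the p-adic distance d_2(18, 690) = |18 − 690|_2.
d_2(18, 690) = 1/32

Step 1 — x − y = 18 − 690 = -672. Step 2 — v_2(-672) = 5 (factor: -672 = −(2^5 · 21); the sign does not affect v_p). Step 3 — |x − y|_2 = 2^{-5} = 1/32.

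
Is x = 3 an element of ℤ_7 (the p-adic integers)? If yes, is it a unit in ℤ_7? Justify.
x ∈ ℤ_7^× (unit); v_7(x) = 0

ℤ_7 = {x ∈ ℚ_7 : v_7(x) ≥ 0} and ℤ_7^× = {x ∈ ℤ_7 : v_7(x) = 0}. Here v_7(3) = v_7(num) − v_7(den) = 0; compare against these criteria.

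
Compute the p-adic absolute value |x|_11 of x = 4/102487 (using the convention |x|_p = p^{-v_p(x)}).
|4/102487|_11 = 14641

Step 1 — compute v_11(x) by factoring powers of 11 out of the numerator and denominator: v_11(4/102487) = -4. Step 2 — apply |x|_p = p^{-v_p(x)} = 11^{4} = 14641.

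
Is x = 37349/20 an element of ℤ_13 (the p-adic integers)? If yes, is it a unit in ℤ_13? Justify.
x ∈ ℤ_13 but not a unit; v_13(x) = 3 > 0

ℤ_13 = {x ∈ ℚ_13 : v_13(x) ≥ 0} and ℤ_13^× = {x ∈ ℤ_13 : v_13(x) = 0}. Here v_13(37349/20) = v_13(num) − v_13(den) = 3; compare against these criteria.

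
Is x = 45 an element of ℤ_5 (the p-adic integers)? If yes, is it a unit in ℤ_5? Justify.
x ∈ ℤ_5 but not a unit; v_5(x) = 1 > 0

ℤ_5 = {x ∈ ℚ_5 : v_5(x) ≥ 0} and ℤ_5^× = {x ∈ ℤ_5 : v_5(x) = 0}. Here v_5(45) = v_5(num) − v_5(den) = 1; compare against these criteria.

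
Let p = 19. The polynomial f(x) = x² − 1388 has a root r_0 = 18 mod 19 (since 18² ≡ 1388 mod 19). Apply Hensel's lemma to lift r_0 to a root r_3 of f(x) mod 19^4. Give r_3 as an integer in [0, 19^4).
r_3 = 96595 (mod 130321)

Hensel's recurrence: r_{i+1} = r_i − f(r_i)·(f′(r_i))^{-1} mod 19^{i+2}, with f′(x) = 2x. Iterate:
  r_0 = 18 (mod 19)
  r_1 = 208 (mod 361)
  r_2 = 569 (mod 6859)
  r_3 = 96595 (mod 130321)
Final: r_3 = 96595, and one checks f(r_3) ≡ 0 mod 19^4.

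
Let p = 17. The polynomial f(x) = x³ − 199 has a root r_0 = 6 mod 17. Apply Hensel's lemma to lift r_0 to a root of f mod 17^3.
r_2 = 3712 (mod 4913)

Hensel: r_{i+1} = r_i − f(r_i)/f′(r_i) mod 17^{i+2}, where f′(x) = 3x². Iterate:
  r_0 = 6 (mod 17)
  r_1 = 244 (mod 289)
  r_2 = 3712 (mod 4913)
Final: r = 3712 with f(r) ≡ 0 mod 17^3.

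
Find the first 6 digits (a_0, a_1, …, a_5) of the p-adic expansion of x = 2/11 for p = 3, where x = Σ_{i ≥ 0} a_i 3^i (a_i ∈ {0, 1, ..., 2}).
(a_0, …, a_5) = (1, 0, 1, 1, 2, 0)

v_3(2/11) = 0 (numerator and denominator both coprime to 3), so x ∈ ℤ_3^×. Compute digits iteratively via a_i = x_i mod 3, x_{i+1} = (x_i − a_i)/3, with x_0 = x:
  x_0 = 2/11;  a_0 = 1;  x_1 = (x_0 − 1)/3 = -3/11
  x_1 = -3/11;  a_1 = 0;  x_2 = (x_1 − 0)/3 = -1/11
  x_2 = -1/11;  a_2 = 1;  x_3 = (x_2 − 1)/3 = -4/11
  x_3 = -4/11;  a_3 = 1;  x_4 = (x_3 − 1)/3 = -5/11
  x_4 = -5/11;  a_4 = 2;  x_5 = (x_4 − 2)/3 = -9/11
  x_5 = -9/11;  a_5 = 0;  x_6 = (x_5 − 0)/3 = -3/11
Digits: (1, 0, 1, 1, 2, 0).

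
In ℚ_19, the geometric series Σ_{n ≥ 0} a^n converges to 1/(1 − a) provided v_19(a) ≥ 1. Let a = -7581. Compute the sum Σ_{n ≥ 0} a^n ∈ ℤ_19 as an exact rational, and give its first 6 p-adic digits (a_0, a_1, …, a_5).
Σ a^n = 1/(1 − a) = 1/7582;  first 6 digits = (1, 0, 17, 17, 3, 4)

v_19(a) = 2 ≥ 1, so the series converges in ℤ_19 to 1/(1 − a) = 1/(1 − (-7581)) = 1/7582. Expand this rational in ℤ_19: compute digits iteratively via d_i = x_i mod 19, x_{i+1} = (x_i − d_i)/19. The first 6 digits are (1, 0, 17, 17, 3, 4).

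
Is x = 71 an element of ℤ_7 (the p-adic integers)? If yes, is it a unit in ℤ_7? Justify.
x ∈ ℤ_7^× (unit); v_7(x) = 0

ℤ_7 = {x ∈ ℚ_7 : v_7(x) ≥ 0} and ℤ_7^× = {x ∈ ℤ_7 : v_7(x) = 0}. Here v_7(71) = v_7(num) − v_7(den) = 0; compare against these criteria.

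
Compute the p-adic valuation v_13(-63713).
v_13(-63713) = 3

v_13(n) is the largest exponent k such that 13^k divides n. Factor out: -63713 = -13^3 · 29. (Sign doesn't affect v_p.) So v_13(-63713) = 3.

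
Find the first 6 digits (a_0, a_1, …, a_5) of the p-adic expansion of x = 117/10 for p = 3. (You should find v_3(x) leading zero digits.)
(a_0, …, a_5) = (0, 0, 1, 1, 0, 2)

v_3(117/10) = 2, so a_0 = ... = a_1 = 0. Factor out: x = 3^2 · u with u = 13/10 a unit in ℤ_3. Expand u iteratively via a_{v+i} = u_i mod 3, u_{i+1} = (u_i − a_{v+i})/3:
  u_0 = 13/10;  a_2 = 1;  u_1 = (u_0 − 1)/3 = 1/10
  u_1 = 1/10;  a_3 = 1;  u_2 = (u_1 − 1)/3 = -3/10
  u_2 = -3/10;  a_4 = 0;  u_3 = (u_2 − 0)/3 = -1/10
  u_3 = -1/10;  a_5 = 2;  u_4 = (u_3 − 2)/3 = -7/10
Digits: (0, 0, 1, 1, 0, 2).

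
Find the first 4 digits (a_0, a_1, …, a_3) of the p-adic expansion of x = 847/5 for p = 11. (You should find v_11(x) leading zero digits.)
(a_0, …, a_3) = (0, 0, 8, 6)

v_11(847/5) = 2, so a_0 = ... = a_1 = 0. Factor out: x = 11^2 · u with u = 7/5 a unit in ℤ_11. Expand u iteratively via a_{v+i} = u_i mod 11, u_{i+1} = (u_i − a_{v+i})/11:
  u_0 = 7/5;  a_2 = 8;  u_1 = (u_0 − 8)/11 = -3/5
  u_1 = -3/5;  a_3 = 6;  u_2 = (u_1 − 6)/11 = -3/5
Digits: (0, 0, 8, 6).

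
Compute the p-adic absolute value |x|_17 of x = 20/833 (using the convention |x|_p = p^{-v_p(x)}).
|20/833|_17 = 17

Step 1 — compute v_17(x) by factoring powers of 17 out of the numerator and denominator: v_17(20/833) = -1. Step 2 — apply |x|_p = p^{-v_p(x)} = 17^{1} = 17.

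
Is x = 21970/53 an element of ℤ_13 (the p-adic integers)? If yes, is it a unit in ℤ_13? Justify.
x ∈ ℤ_13 but not a unit; v_13(x) = 3 > 0

ℤ_13 = {x ∈ ℚ_13 : v_13(x) ≥ 0} and ℤ_13^× = {x ∈ ℤ_13 : v_13(x) = 0}. Here v_13(21970/53) = v_13(num) − v_13(den) = 3; compare against these criteria.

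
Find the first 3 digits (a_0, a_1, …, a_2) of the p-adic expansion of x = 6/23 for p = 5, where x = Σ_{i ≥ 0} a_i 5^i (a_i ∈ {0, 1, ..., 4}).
(a_0, …, a_2) = (2, 4, 0)

v_5(6/23) = 0 (numerator and denominator both coprime to 5), so x ∈ ℤ_5^×. Compute digits iteratively via a_i = x_i mod 5, x_{i+1} = (x_i − a_i)/5, with x_0 = x:
  x_0 = 6/23;  a_0 = 2;  x_1 = (x_0 − 2)/5 = -8/23
  x_1 = -8/23;  a_1 = 4;  x_2 = (x_1 − 4)/5 = -20/23
  x_2 = -20/23;  a_2 = 0;  x_3 = (x_2 − 0)/5 = -4/23
Digits: (2, 4, 0).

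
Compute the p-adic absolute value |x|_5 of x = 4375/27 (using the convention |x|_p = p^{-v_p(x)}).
|4375/27|_5 = 1/625

Step 1 — compute v_5(x) by factoring powers of 5 out of the numerator and denominator: v_5(4375/27) = 4. Step 2 — apply |x|_p = p^{-v_p(x)} = 5^{-4} = 1/625.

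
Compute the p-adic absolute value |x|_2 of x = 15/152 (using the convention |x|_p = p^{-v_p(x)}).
|15/152|_2 = 8

Step 1 — compute v_2(x) by factoring powers of 2 out of the numerator and denominator: v_2(15/152) = -3. Step 2 — apply |x|_p = p^{-v_p(x)} = 2^{3} = 8.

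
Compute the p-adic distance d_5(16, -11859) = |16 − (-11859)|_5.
d_5(16, -11859) = 1/625

Step 1 — x − y = 16 − (-11859) = 11875. Step 2 — v_5(11875) = 4 (factor: 11875 = (5^4 · 19); the sign does not affect v_p). Step 3 — |x − y|_5 = 5^{-4} = 1/625.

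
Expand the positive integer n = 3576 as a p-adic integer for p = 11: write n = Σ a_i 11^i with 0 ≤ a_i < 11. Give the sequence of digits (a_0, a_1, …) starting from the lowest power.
(a_0, a_1, …) = (1, 6, 7, 2)

Repeated division by 11 gives the digits low-to-high: 3576 = 1 + 6·11^1 + 7·11^2 + 2·11^3. Digit sequence: (1, 6, 7, 2).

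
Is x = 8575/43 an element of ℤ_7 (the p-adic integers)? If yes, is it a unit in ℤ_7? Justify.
x ∈ ℤ_7 but not a unit; v_7(x) = 3 > 0

ℤ_7 = {x ∈ ℚ_7 : v_7(x) ≥ 0} and ℤ_7^× = {x ∈ ℤ_7 : v_7(x) = 0}. Here v_7(8575/43) = v_7(num) − v_7(den) = 3; compare against these criteria.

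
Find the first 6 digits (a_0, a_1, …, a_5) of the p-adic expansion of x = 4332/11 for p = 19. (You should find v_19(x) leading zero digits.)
(a_0, …, a_5) = (0, 0, 8, 10, 15, 13)

v_19(4332/11) = 2, so a_0 = ... = a_1 = 0. Factor out: x = 19^2 · u with u = 12/11 a unit in ℤ_19. Expand u iteratively via a_{v+i} = u_i mod 19, u_{i+1} = (u_i − a_{v+i})/19:
  u_0 = 12/11;  a_2 = 8;  u_1 = (u_0 − 8)/19 = -4/11
  u_1 = -4/11;  a_3 = 10;  u_2 = (u_1 − 10)/19 = -6/11
  u_2 = -6/11;  a_4 = 15;  u_3 = (u_2 − 15)/19 = -9/11
  u_3 = -9/11;  a_5 = 13;  u_4 = (u_3 − 13)/19 = -8/11
Digits: (0, 0, 8, 10, 15, 13).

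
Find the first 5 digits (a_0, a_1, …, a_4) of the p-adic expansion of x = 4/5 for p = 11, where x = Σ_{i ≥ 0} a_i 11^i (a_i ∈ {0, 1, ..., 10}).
(a_0, …, a_4) = (3, 2, 2, 2, 2)

v_11(4/5) = 0 (numerator and denominator both coprime to 11), so x ∈ ℤ_11^×. Compute digits iteratively via a_i = x_i mod 11, x_{i+1} = (x_i − a_i)/11, with x_0 = x:
  x_0 = 4/5;  a_0 = 3;  x_1 = (x_0 − 3)/11 = -1/5
  x_1 = -1/5;  a_1 = 2;  x_2 = (x_1 − 2)/11 = -1/5
  x_2 = -1/5;  a_2 = 2;  x_3 = (x_2 − 2)/11 = -1/5
  x_3 = -1/5;  a_3 = 2;  x_4 = (x_3 − 2)/11 = -1/5
  x_4 = -1/5;  a_4 = 2;  x_5 = (x_4 − 2)/11 = -1/5
Digits: (3, 2, 2, 2, 2).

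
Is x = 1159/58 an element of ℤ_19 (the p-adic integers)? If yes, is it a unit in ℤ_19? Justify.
x ∈ ℤ_19 but not a unit; v_19(x) = 1 > 0

ℤ_19 = {x ∈ ℚ_19 : v_19(x) ≥ 0} and ℤ_19^× = {x ∈ ℤ_19 : v_19(x) = 0}. Here v_19(1159/58) = v_19(num) − v_19(den) = 1; compare against these criteria.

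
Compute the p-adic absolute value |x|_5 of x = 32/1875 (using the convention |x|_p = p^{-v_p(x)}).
|32/1875|_5 = 625

Step 1 — compute v_5(x) by factoring powers of 5 out of the numerator and denominator: v_5(32/1875) = -4. Step 2 — apply |x|_p = p^{-v_p(x)} = 5^{4} = 625.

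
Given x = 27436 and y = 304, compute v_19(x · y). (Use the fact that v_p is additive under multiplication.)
v_19(8340544) = 4

v_p(x) = 3 (factor: 27436 = 19^3 · 4); v_p(y) = 1 (factor: 304 = 19^1 · 16). Additivity: v_p(xy) = v_p(x) + v_p(y) = 3 + 1 = 4. (Direct check: xy = 8340544 = 19^4 · (64).)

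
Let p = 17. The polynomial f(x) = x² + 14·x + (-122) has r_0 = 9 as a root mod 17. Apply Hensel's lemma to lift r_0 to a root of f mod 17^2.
r_1 = 196 (mod 289)

Hensel: r_{i+1} = r_i − f(r_i)·(f′(r_i))^{-1} mod 17^{i+2}, f′(x) = 2x + 14. Iterate:
  r_0 = 9 (mod 17)
  r_1 = 196 (mod 289)
Final: r = 196 satisfies f(r) ≡ 0 mod 17^2.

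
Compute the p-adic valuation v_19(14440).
v_19(14440) = 2

v_19(n) is the largest exponent k such that 19^k divides n. Factor out: 14440 = 19^2 · 40. (Sign doesn't affect v_p.) So v_19(14440) = 2.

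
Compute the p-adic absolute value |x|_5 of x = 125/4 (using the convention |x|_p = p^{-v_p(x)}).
|125/4|_5 = 1/125

Step 1 — compute v_5(x) by factoring powers of 5 out of the numerator and denominator: v_5(125/4) = 3. Step 2 — apply |x|_p = p^{-v_p(x)} = 5^{-3} = 1/125.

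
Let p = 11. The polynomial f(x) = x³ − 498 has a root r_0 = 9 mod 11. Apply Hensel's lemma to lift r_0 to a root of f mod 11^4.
r_3 = 12483 (mod 14641)

Hensel: r_{i+1} = r_i − f(r_i)/f′(r_i) mod 11^{i+2}, where f′(x) = 3x². Iterate:
  r_0 = 9 (mod 11)
  r_1 = 20 (mod 121)
  r_2 = 504 (mod 1331)
  r_3 = 12483 (mod 14641)
Final: r = 12483 with f(r) ≡ 0 mod 11^4.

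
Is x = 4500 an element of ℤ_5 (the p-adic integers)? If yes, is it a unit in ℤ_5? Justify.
x ∈ ℤ_5 but not a unit; v_5(x) = 3 > 0

ℤ_5 = {x ∈ ℚ_5 : v_5(x) ≥ 0} and ℤ_5^× = {x ∈ ℤ_5 : v_5(x) = 0}. Here v_5(4500) = v_5(num) − v_5(den) = 3; compare against these criteria.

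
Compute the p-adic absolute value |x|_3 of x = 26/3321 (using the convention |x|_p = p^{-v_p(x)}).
|26/3321|_3 = 81

Step 1 — compute v_3(x) by factoring powers of 3 out of the numerator and denominator: v_3(26/3321) = -4. Step 2 — apply |x|_p = p^{-v_p(x)} = 3^{4} = 81.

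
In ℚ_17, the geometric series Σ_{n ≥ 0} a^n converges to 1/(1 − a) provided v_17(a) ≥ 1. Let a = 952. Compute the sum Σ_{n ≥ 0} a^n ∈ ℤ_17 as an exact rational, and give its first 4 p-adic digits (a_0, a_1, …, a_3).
Σ a^n = 1/(1 − a) = -1/951;  first 4 digits = (1, 5, 11, 3)

v_17(a) = 1 ≥ 1, so the series converges in ℤ_17 to 1/(1 − a) = 1/(1 − 952) = -1/951. Expand this rational in ℤ_17: compute digits iteratively via d_i = x_i mod 17, x_{i+1} = (x_i − d_i)/17. The first 4 digits are (1, 5, 11, 3).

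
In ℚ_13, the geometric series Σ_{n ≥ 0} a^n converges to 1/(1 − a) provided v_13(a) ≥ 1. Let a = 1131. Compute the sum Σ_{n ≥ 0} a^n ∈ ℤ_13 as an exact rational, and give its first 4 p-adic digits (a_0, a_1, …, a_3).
Σ a^n = 1/(1 − a) = -1/1130;  first 4 digits = (1, 9, 9, 11)

v_13(a) = 1 ≥ 1, so the series converges in ℤ_13 to 1/(1 − a) = 1/(1 − 1131) = -1/1130. Expand this rational in ℤ_13: compute digits iteratively via d_i = x_i mod 13, x_{i+1} = (x_i − d_i)/13. The first 4 digits are (1, 9, 9, 11).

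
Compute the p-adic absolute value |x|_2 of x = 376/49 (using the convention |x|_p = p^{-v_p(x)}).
|376/49|_2 = 1/8

Step 1 — compute v_2(x) by factoring powers of 2 out of the numerator and denominator: v_2(376/49) = 3. Step 2 — apply |x|_p = p^{-v_p(x)} = 2^{-3} = 1/8.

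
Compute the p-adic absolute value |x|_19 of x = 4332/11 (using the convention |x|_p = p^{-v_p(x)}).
|4332/11|_19 = 1/361

Step 1 — compute v_19(x) by factoring powers of 19 out of the numerator and denominator: v_19(4332/11) = 2. Step 2 — apply |x|_p = p^{-v_p(x)} = 19^{-2} = 1/361.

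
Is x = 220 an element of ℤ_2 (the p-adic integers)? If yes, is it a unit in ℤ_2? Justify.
x ∈ ℤ_2 but not a unit; v_2(x) = 2 > 0

ℤ_2 = {x ∈ ℚ_2 : v_2(x) ≥ 0} and ℤ_2^× = {x ∈ ℤ_2 : v_2(x) = 0}. Here v_2(220) = v_2(num) − v_2(den) = 2; compare against these criteria.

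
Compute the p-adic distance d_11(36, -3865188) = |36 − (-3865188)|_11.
d_11(36, -3865188) = 1/161051

Step 1 — x − y = 36 − (-3865188) = 3865224. Step 2 — v_11(3865224) = 5 (factor: 3865224 = (11^5 · 24); the sign does not affect v_p). Step 3 — |x − y|_11 = 11^{-5} = 1/161051.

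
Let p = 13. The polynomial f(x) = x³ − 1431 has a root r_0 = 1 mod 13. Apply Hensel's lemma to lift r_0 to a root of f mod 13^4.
r_3 = 24701 (mod 28561)

Hensel: r_{i+1} = r_i − f(r_i)/f′(r_i) mod 13^{i+2}, where f′(x) = 3x². Iterate:
  r_0 = 1 (mod 13)
  r_1 = 27 (mod 169)
  r_2 = 534 (mod 2197)
  r_3 = 24701 (mod 28561)
Final: r = 24701 with f(r) ≡ 0 mod 13^4.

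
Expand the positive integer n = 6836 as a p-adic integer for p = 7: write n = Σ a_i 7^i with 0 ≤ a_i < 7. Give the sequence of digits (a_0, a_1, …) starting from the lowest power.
(a_0, a_1, …) = (4, 3, 6, 5, 2)

Repeated division by 7 gives the digits low-to-high: 6836 = 4 + 3·7^1 + 6·7^2 + 5·7^3 + 2·7^4. Digit sequence: (4, 3, 6, 5, 2).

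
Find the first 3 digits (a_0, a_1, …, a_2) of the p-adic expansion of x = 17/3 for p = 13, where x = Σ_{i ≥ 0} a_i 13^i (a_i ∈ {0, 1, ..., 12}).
(a_0, …, a_2) = (10, 4, 4)

v_13(17/3) = 0 (numerator and denominator both coprime to 13), so x ∈ ℤ_13^×. Compute digits iteratively via a_i = x_i mod 13, x_{i+1} = (x_i − a_i)/13, with x_0 = x:
  x_0 = 17/3;  a_0 = 10;  x_1 = (x_0 − 10)/13 = -1/3
  x_1 = -1/3;  a_1 = 4;  x_2 = (x_1 − 4)/13 = -1/3
  x_2 = -1/3;  a_2 = 4;  x_3 = (x_2 − 4)/13 = -1/3
Digits: (10, 4, 4).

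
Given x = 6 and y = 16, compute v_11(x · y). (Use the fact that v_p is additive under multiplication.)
v_11(96) = 0

v_p(x) = 0 (factor: 6 = 11^0 · 6); v_p(y) = 0 (factor: 16 = 11^0 · 16). Additivity: v_p(xy) = v_p(x) + v_p(y) = 0 + 0 = 0. (Direct check: xy = 96 = 11^0 · (96).)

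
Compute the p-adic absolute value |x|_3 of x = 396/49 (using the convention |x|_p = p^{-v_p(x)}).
|396/49|_3 = 1/9

Step 1 — compute v_3(x) by factoring powers of 3 out of the numerator and denominator: v_3(396/49) = 2. Step 2 — apply |x|_p = p^{-v_p(x)} = 3^{-2} = 1/9.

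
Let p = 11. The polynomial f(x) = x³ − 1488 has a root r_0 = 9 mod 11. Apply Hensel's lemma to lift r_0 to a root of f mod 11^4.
r_3 = 5971 (mod 14641)

Hensel: r_{i+1} = r_i − f(r_i)/f′(r_i) mod 11^{i+2}, where f′(x) = 3x². Iterate:
  r_0 = 9 (mod 11)
  r_1 = 42 (mod 121)
  r_2 = 647 (mod 1331)
  r_3 = 5971 (mod 14641)
Final: r = 5971 with f(r) ≡ 0 mod 11^4.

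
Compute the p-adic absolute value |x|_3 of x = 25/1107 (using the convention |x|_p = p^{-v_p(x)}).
|25/1107|_3 = 27

Step 1 — compute v_3(x) by factoring powers of 3 out of the numerator and denominator: v_3(25/1107) = -3. Step 2 — apply |x|_p = p^{-v_p(x)} = 3^{3} = 27.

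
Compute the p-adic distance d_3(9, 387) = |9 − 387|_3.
d_3(9, 387) = 1/27

Step 1 — x − y = 9 − 387 = -378. Step 2 — v_3(-378) = 3 (factor: -378 = −(3^3 · 14); the sign does not affect v_p). Step 3 — |x − y|_3 = 3^{-3} = 1/27.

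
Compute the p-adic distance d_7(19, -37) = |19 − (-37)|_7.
d_7(19, -37) = 1/7

Step 1 — x − y = 19 − (-37) = 56. Step 2 — v_7(56) = 1 (factor: 56 = (7^1 · 8); the sign does not affect v_p). Step 3 — |x − y|_7 = 7^{-1} = 1/7.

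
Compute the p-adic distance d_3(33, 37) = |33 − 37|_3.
d_3(33, 37) = 1

Step 1 — x − y = 33 − 37 = -4. Step 2 — v_3(-4) = 0 (factor: -4 = −(3^0 · 4); the sign does not affect v_p). Step 3 — |x − y|_3 = 3^{0} = 1.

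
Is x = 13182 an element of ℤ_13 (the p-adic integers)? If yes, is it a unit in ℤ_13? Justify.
x ∈ ℤ_13 but not a unit; v_13(x) = 3 > 0

ℤ_13 = {x ∈ ℚ_13 : v_13(x) ≥ 0} and ℤ_13^× = {x ∈ ℤ_13 : v_13(x) = 0}. Here v_13(13182) = v_13(num) − v_13(den) = 3; compare against these criteria.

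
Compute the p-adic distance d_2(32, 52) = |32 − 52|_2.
d_2(32, 52) = 1/4

Step 1 — x − y = 32 − 52 = -20. Step 2 — v_2(-20) = 2 (factor: -20 = −(2^2 · 5); the sign does not affect v_p). Step 3 — |x − y|_2 = 2^{-2} = 1/4.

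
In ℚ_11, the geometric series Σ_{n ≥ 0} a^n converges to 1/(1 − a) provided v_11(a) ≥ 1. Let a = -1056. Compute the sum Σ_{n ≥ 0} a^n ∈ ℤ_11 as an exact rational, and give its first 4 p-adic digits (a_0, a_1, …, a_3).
Σ a^n = 1/(1 − a) = 1/1057;  first 4 digits = (1, 3, 0, 6)

v_11(a) = 1 ≥ 1, so the series converges in ℤ_11 to 1/(1 − a) = 1/(1 − (-1056)) = 1/1057. Expand this rational in ℤ_11: compute digits iteratively via d_i = x_i mod 11, x_{i+1} = (x_i − d_i)/11. The first 4 digits are (1, 3, 0, 6).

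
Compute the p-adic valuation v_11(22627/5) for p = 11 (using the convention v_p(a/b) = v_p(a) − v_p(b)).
v_11(22627/5) = 3

Factor powers of 11 from the numerator and denominator of the reduced fraction: 22627 = 11^3 · 17 and 5 = 11^0 · 5. Apply v_p(a/b) = v_p(a) − v_p(b): v_11(22627/5) = 3 − 0 = 3.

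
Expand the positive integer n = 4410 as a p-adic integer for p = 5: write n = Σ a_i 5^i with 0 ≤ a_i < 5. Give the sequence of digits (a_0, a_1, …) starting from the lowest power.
(a_0, a_1, …) = (0, 2, 1, 0, 2, 1)

Repeated division by 5 gives the digits low-to-high: 4410 = 2·5^1 + 1·5^2 + 2·5^4 + 1·5^5. Digit sequence: (0, 2, 1, 0, 2, 1).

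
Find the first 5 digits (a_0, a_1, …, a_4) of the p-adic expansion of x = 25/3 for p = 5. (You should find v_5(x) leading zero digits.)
(a_0, …, a_4) = (0, 0, 2, 3, 1)

v_5(25/3) = 2, so a_0 = ... = a_1 = 0. Factor out: x = 5^2 · u with u = 1/3 a unit in ℤ_5. Expand u iteratively via a_{v+i} = u_i mod 5, u_{i+1} = (u_i − a_{v+i})/5:
  u_0 = 1/3;  a_2 = 2;  u_1 = (u_0 − 2)/5 = -1/3
  u_1 = -1/3;  a_3 = 3;  u_2 = (u_1 − 3)/5 = -2/3
  u_2 = -2/3;  a_4 = 1;  u_3 = (u_2 − 1)/5 = -1/3
Digits: (0, 0, 2, 3, 1).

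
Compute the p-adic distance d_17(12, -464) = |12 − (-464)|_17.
d_17(12, -464) = 1/17

Step 1 — x − y = 12 − (-464) = 476. Step 2 — v_17(476) = 1 (factor: 476 = (17^1 · 28); the sign does not affect v_p). Step 3 — |x − y|_17 = 17^{-1} = 1/17.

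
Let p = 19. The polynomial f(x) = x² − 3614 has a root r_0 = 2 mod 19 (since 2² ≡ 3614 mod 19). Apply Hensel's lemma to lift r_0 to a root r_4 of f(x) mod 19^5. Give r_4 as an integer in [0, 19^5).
r_4 = 1499596 (mod 2476099)

Hensel's recurrence: r_{i+1} = r_i − f(r_i)·(f′(r_i))^{-1} mod 19^{i+2}, with f′(x) = 2x. Iterate:
  r_0 = 2 (mod 19)
  r_1 = 2 (mod 361)
  r_2 = 4334 (mod 6859)
  r_3 = 66065 (mod 130321)
  r_4 = 1499596 (mod 2476099)
Final: r_4 = 1499596, and one checks f(r_4) ≡ 0 mod 19^5.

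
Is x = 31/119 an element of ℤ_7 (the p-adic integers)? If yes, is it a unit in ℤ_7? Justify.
x ∉ ℤ_7 (v_7(x) = -1 < 0)

ℤ_7 = {x ∈ ℚ_7 : v_7(x) ≥ 0} and ℤ_7^× = {x ∈ ℤ_7 : v_7(x) = 0}. Here v_7(31/119) = v_7(num) − v_7(den) = -1; compare against these criteria.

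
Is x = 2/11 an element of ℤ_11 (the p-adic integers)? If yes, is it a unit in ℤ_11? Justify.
x ∉ ℤ_11 (v_11(x) = -1 < 0)

ℤ_11 = {x ∈ ℚ_11 : v_11(x) ≥ 0} and ℤ_11^× = {x ∈ ℤ_11 : v_11(x) = 0}. Here v_11(2/11) = v_11(num) − v_11(den) = -1; compare against these criteria.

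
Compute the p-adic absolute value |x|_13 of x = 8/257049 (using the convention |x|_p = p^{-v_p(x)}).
|8/257049|_13 = 28561

Step 1 — compute v_13(x) by factoring powers of 13 out of the numerator and denominator: v_13(8/257049) = -4. Step 2 — apply |x|_p = p^{-v_p(x)} = 13^{4} = 28561.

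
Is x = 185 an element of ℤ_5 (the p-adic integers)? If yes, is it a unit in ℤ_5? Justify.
x ∈ ℤ_5 but not a unit; v_5(x) = 1 > 0

ℤ_5 = {x ∈ ℚ_5 : v_5(x) ≥ 0} and ℤ_5^× = {x ∈ ℤ_5 : v_5(x) = 0}. Here v_5(185) = v_5(num) − v_5(den) = 1; compare against these criteria.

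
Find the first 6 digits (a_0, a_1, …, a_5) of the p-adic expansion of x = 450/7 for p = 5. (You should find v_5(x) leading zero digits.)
(a_0, …, a_5) = (0, 0, 4, 4, 2, 3)

v_5(450/7) = 2, so a_0 = ... = a_1 = 0. Factor out: x = 5^2 · u with u = 18/7 a unit in ℤ_5. Expand u iteratively via a_{v+i} = u_i mod 5, u_{i+1} = (u_i − a_{v+i})/5:
  u_0 = 18/7;  a_2 = 4;  u_1 = (u_0 − 4)/5 = -2/7
  u_1 = -2/7;  a_3 = 4;  u_2 = (u_1 − 4)/5 = -6/7
  u_2 = -6/7;  a_4 = 2;  u_3 = (u_2 − 2)/5 = -4/7
  u_3 = -4/7;  a_5 = 3;  u_4 = (u_3 − 3)/5 = -5/7
Digits: (0, 0, 4, 4, 2, 3).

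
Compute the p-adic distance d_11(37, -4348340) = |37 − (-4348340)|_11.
d_11(37, -4348340) = 1/161051

Step 1 — x − y = 37 − (-4348340) = 4348377. Step 2 — v_11(4348377) = 5 (factor: 4348377 = (11^5 · 27); the sign does not affect v_p). Step 3 — |x − y|_11 = 11^{-5} = 1/161051.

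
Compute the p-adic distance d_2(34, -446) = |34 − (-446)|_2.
d_2(34, -446) = 1/32

Step 1 — x − y = 34 − (-446) = 480. Step 2 — v_2(480) = 5 (factor: 480 = (2^5 · 15); the sign does not affect v_p). Step 3 — |x − y|_2 = 2^{-5} = 1/32.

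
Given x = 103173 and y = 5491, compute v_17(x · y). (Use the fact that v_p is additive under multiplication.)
v_17(566522943) = 5

v_p(x) = 3 (factor: 103173 = 17^3 · 21); v_p(y) = 2 (factor: 5491 = 17^2 · 19). Additivity: v_p(xy) = v_p(x) + v_p(y) = 3 + 2 = 5. (Direct check: xy = 566522943 = 17^5 · (399).)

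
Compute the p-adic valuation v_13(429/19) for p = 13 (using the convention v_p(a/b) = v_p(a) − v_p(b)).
v_13(429/19) = 1

Factor powers of 13 from the numerator and denominator of the reduced fraction: 429 = 13^1 · 33 and 19 = 13^0 · 19. Apply v_p(a/b) = v_p(a) − v_p(b): v_13(429/19) = 1 − 0 = 1.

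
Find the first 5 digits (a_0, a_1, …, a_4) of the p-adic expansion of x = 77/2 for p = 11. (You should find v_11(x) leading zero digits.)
(a_0, …, a_4) = (0, 9, 5, 5, 5)

v_11(77/2) = 1, so a_0 = ... = a_0 = 0. Factor out: x = 11^1 · u with u = 7/2 a unit in ℤ_11. Expand u iteratively via a_{v+i} = u_i mod 11, u_{i+1} = (u_i − a_{v+i})/11:
  u_0 = 7/2;  a_1 = 9;  u_1 = (u_0 − 9)/11 = -1/2
  u_1 = -1/2;  a_2 = 5;  u_2 = (u_1 − 5)/11 = -1/2
  u_2 = -1/2;  a_3 = 5;  u_3 = (u_2 − 5)/11 = -1/2
  u_3 = -1/2;  a_4 = 5;  u_4 = (u_3 − 5)/11 = -1/2
Digits: (0, 9, 5, 5, 5).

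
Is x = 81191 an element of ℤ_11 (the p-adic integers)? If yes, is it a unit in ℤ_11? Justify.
x ∈ ℤ_11 but not a unit; v_11(x) = 3 > 0

ℤ_11 = {x ∈ ℚ_11 : v_11(x) ≥ 0} and ℤ_11^× = {x ∈ ℤ_11 : v_11(x) = 0}. Here v_11(81191) = v_11(num) − v_11(den) = 3; compare against these criteria.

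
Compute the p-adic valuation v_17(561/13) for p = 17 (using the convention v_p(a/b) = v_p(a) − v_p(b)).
v_17(561/13) = 1

Factor powers of 17 from the numerator and denominator of the reduced fraction: 561 = 17^1 · 33 and 13 = 17^0 · 13. Apply v_p(a/b) = v_p(a) − v_p(b): v_17(561/13) = 1 − 0 = 1.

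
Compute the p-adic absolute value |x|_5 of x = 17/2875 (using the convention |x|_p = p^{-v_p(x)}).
|17/2875|_5 = 125

Step 1 — compute v_5(x) by factoring powers of 5 out of the numerator and denominator: v_5(17/2875) = -3. Step 2 — apply |x|_p = p^{-v_p(x)} = 5^{3} = 125.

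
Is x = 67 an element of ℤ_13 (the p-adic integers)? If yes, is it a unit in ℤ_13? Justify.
x ∈ ℤ_13^× (unit); v_13(x) = 0

ℤ_13 = {x ∈ ℚ_13 : v_13(x) ≥ 0} and ℤ_13^× = {x ∈ ℤ_13 : v_13(x) = 0}. Here v_13(67) = v_13(num) − v_13(den) = 0; compare against these criteria.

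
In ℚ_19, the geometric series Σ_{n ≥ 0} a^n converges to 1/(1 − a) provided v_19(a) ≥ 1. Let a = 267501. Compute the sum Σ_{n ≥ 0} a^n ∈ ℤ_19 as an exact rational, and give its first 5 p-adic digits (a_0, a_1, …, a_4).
Σ a^n = 1/(1 − a) = -1/267500;  first 5 digits = (1, 0, 0, 1, 2)

v_19(a) = 3 ≥ 1, so the series converges in ℤ_19 to 1/(1 − a) = 1/(1 − 267501) = -1/267500. Expand this rational in ℤ_19: compute digits iteratively via d_i = x_i mod 19, x_{i+1} = (x_i − d_i)/19. The first 5 digits are (1, 0, 0, 1, 2).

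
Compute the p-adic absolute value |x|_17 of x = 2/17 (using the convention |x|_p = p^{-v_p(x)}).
|2/17|_17 = 17

Step 1 — compute v_17(x) by factoring powers of 17 out of the numerator and denominator: v_17(2/17) = -1. Step 2 — apply |x|_p = p^{-v_p(x)} = 17^{1} = 17.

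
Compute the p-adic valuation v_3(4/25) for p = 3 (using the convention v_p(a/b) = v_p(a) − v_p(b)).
v_3(4/25) = 0

Factor powers of 3 from the numerator and denominator of the reduced fraction: 4 = 3^0 · 4 and 25 = 3^0 · 25. Apply v_p(a/b) = v_p(a) − v_p(b): v_3(4/25) = 0 − 0 = 0.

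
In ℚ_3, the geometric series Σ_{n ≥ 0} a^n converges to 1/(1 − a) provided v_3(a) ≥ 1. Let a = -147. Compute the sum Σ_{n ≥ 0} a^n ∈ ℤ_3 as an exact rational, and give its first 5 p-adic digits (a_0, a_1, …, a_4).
Σ a^n = 1/(1 − a) = 1/148;  first 5 digits = (1, 2, 2, 1, 1)

v_3(a) = 1 ≥ 1, so the series converges in ℤ_3 to 1/(1 − a) = 1/(1 − (-147)) = 1/148. Expand this rational in ℤ_3: compute digits iteratively via d_i = x_i mod 3, x_{i+1} = (x_i − d_i)/3. The first 5 digits are (1, 2, 2, 1, 1).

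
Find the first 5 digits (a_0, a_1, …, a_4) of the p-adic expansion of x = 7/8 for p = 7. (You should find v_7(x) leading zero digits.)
(a_0, …, a_4) = (0, 1, 6, 0, 6)

v_7(7/8) = 1, so a_0 = ... = a_0 = 0. Factor out: x = 7^1 · u with u = 1/8 a unit in ℤ_7. Expand u iteratively via a_{v+i} = u_i mod 7, u_{i+1} = (u_i − a_{v+i})/7:
  u_0 = 1/8;  a_1 = 1;  u_1 = (u_0 − 1)/7 = -1/8
  u_1 = -1/8;  a_2 = 6;  u_2 = (u_1 − 6)/7 = -7/8
  u_2 = -7/8;  a_3 = 0;  u_3 = (u_2 − 0)/7 = -1/8
  u_3 = -1/8;  a_4 = 6;  u_4 = (u_3 − 6)/7 = -7/8
Digits: (0, 1, 6, 0, 6).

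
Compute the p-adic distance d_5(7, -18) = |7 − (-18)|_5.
d_5(7, -18) = 1/25

Step 1 — x − y = 7 − (-18) = 25. Step 2 — v_5(25) = 2 (factor: 25 = (5^2 · 1); the sign does not affect v_p). Step 3 — |x − y|_5 = 5^{-2} = 1/25.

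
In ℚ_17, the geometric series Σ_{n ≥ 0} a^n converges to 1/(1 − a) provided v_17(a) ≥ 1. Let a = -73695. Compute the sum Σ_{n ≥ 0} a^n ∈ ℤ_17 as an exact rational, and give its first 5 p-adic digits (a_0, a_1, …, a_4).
Σ a^n = 1/(1 − a) = 1/73696;  first 5 digits = (1, 0, 0, 2, 16)

v_17(a) = 3 ≥ 1, so the series converges in ℤ_17 to 1/(1 − a) = 1/(1 − (-73695)) = 1/73696. Expand this rational in ℤ_17: compute digits iteratively via d_i = x_i mod 17, x_{i+1} = (x_i − d_i)/17. The first 5 digits are (1, 0, 0, 2, 16).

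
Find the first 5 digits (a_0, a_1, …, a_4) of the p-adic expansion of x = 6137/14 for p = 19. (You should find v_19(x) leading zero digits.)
(a_0, …, a_4) = (0, 0, 8, 1, 4)

v_19(6137/14) = 2, so a_0 = ... = a_1 = 0. Factor out: x = 19^2 · u with u = 17/14 a unit in ℤ_19. Expand u iteratively via a_{v+i} = u_i mod 19, u_{i+1} = (u_i − a_{v+i})/19:
  u_0 = 17/14;  a_2 = 8;  u_1 = (u_0 − 8)/19 = -5/14
  u_1 = -5/14;  a_3 = 1;  u_2 = (u_1 − 1)/19 = -1/14
  u_2 = -1/14;  a_4 = 4;  u_3 = (u_2 − 4)/19 = -3/14
Digits: (0, 0, 8, 1, 4).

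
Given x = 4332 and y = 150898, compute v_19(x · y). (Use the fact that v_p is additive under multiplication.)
v_19(653690136) = 5

v_p(x) = 2 (factor: 4332 = 19^2 · 12); v_p(y) = 3 (factor: 150898 = 19^3 · 22). Additivity: v_p(xy) = v_p(x) + v_p(y) = 2 + 3 = 5. (Direct check: xy = 653690136 = 19^5 · (264).)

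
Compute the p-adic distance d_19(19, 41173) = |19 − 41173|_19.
d_19(19, 41173) = 1/6859

Step 1 — x − y = 19 − 41173 = -41154. Step 2 — v_19(-41154) = 3 (factor: -41154 = −(19^3 · 6); the sign does not affect v_p). Step 3 — |x − y|_19 = 19^{-3} = 1/6859.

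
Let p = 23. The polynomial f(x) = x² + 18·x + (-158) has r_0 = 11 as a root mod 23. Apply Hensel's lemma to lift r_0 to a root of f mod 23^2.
r_1 = 126 (mod 529)

Hensel: r_{i+1} = r_i − f(r_i)·(f′(r_i))^{-1} mod 23^{i+2}, f′(x) = 2x + 18. Iterate:
  r_0 = 11 (mod 23)
  r_1 = 126 (mod 529)
Final: r = 126 satisfies f(r) ≡ 0 mod 23^2.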